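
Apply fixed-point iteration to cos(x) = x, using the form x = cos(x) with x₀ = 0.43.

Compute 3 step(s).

Equation: cos(x) = x
Fixed-point form: x = cos(x)
x₀ = 0.43

x_1 = g(0.430000) = 0.908966
x_2 = g(0.908966) = 0.614562
x_3 = g(0.614562) = 0.817026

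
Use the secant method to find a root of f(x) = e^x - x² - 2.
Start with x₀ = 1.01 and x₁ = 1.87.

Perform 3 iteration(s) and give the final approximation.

f(x) = e^x - x² - 2
x₀ = 1.01, x₁ = 1.87

Secant formula: x_{n+1} = x_n - f(x_n)(x_n - x_{n-1})/(f(x_n) - f(x_{n-1}))

Iteration 1:
  f(1.010000) = -0.274499
  f(1.870000) = 0.991396
  x_2 = 1.870000 - 0.991396×(1.870000 - 1.010000)/(0.991396 - (-0.274499))
       = 1.196484
Iteration 2:
  f(1.870000) = 0.991396
  f(1.196484) = -0.123110
  x_3 = 1.196484 - (-0.123110)×(1.196484 - 1.870000)/(-0.123110 - 0.991396)
       = 1.270882
Iteration 3:
  f(1.196484) = -0.123110
  f(1.270882) = -0.051147
  x_4 = 1.270882 - (-0.051147)×(1.270882 - 1.196484)/(-0.051147 - (-0.123110))
       = 1.323759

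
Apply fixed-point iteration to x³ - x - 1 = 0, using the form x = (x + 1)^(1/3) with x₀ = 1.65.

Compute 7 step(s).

Equation: x³ - x - 1 = 0
Fixed-point form: x = (x + 1)^(1/3)
x₀ = 1.65

x_1 = g(1.650000) = 1.383828
x_2 = g(1.383828) = 1.335852
x_3 = g(1.335852) = 1.326829
x_4 = g(1.326829) = 1.325119
x_5 = g(1.325119) = 1.324794
x_6 = g(1.324794) = 1.324732
x_7 = g(1.324732) = 1.324721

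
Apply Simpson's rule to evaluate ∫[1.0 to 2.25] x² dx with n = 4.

f(x) = x²
a = 1.0, b = 2.25, n = 4
h = (b - a)/n = 0.312500

Simpson's rule: (h/3)[f(x₀) + 4f(x₁) + 2f(x₂) + ... + f(xₙ)]

x_0 = 1.0000, f(x_0) = 1.000000, coefficient = 1
x_1 = 1.3125, f(x_1) = 1.722656, coefficient = 4
x_2 = 1.6250, f(x_2) = 2.640625, coefficient = 2
x_3 = 1.9375, f(x_3) = 3.753906, coefficient = 4
x_4 = 2.2500, f(x_4) = 5.062500, coefficient = 1

I ≈ (0.312500/3) × 33.250000 = 3.463542
Exact value: 3.463542
Error: 0.000000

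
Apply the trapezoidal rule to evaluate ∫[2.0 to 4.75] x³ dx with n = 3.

f(x) = x³
a = 2.0, b = 4.75, n = 3
h = (b - a)/n = 0.916667

Trapezoidal rule: (h/2)[f(x₀) + 2f(x₁) + 2f(x₂) + ... + f(xₙ)]

x_0 = 2.0000, f(x_0) = 8.000000, coefficient = 1
x_1 = 2.9167, f(x_1) = 24.811921, coefficient = 2
x_2 = 3.8333, f(x_2) = 56.328704, coefficient = 2
x_3 = 4.7500, f(x_3) = 107.171875, coefficient = 1

I ≈ (0.916667/2) × 277.453125 = 127.166016
Exact value: 123.266602
Error: 3.899414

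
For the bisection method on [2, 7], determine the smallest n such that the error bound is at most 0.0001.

We need (b-a)/2^n ≤ 0.0001
(7 - 2)/2^n ≤ 0.0001
5/2^n ≤ 0.0001
2^n ≥ 50000
n ≥ log₂(50000) = 15.61
n ≥ 16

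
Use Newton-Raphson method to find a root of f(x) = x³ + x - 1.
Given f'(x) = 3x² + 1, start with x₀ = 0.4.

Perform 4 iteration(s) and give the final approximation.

f(x) = x³ + x - 1
f'(x) = 3x² + 1
x₀ = 0.4

Newton-Raphson formula: x_{n+1} = x_n - f(x_n)/f'(x_n)

Iteration 1:
  f(0.400000) = -0.536000
  f'(0.400000) = 1.480000
  x_1 = 0.400000 - (-0.536000)/1.480000 = 0.762162
Iteration 2:
  f(0.762162) = 0.204895
  f'(0.762162) = 2.742673
  x_2 = 0.762162 - 0.204895/2.742673 = 0.687456
Iteration 3:
  f(0.687456) = 0.012344
  f'(0.687456) = 2.417786
  x_3 = 0.687456 - 0.012344/2.417786 = 0.682350
Iteration 4:
  f(0.682350) = 0.000054
  f'(0.682350) = 2.396805
  x_4 = 0.682350 - 0.000054/2.396805 = 0.682328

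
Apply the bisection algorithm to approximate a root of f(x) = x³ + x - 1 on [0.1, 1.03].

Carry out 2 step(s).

f(x) = x³ + x - 1
Initial interval: [0.1, 1.03]

Iteration 1:
  c_1 = (0.100000 + 1.030000)/2 = 0.565000
  f(c_1) = f(0.565000) = -0.254638
  f(a) × f(c) ≥ 0, new interval: [0.565000, 1.030000]
Iteration 2:
  c_2 = (0.565000 + 1.030000)/2 = 0.797500
  f(c_2) = f(0.797500) = 0.304715
  f(a) × f(c) < 0, new interval: [0.565000, 0.797500]

After 2 iteration(s), the approximation is c_2 = 0.797500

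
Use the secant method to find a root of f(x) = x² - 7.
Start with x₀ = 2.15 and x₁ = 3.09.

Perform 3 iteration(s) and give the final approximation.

f(x) = x² - 7
x₀ = 2.15, x₁ = 3.09

Secant formula: x_{n+1} = x_n - f(x_n)(x_n - x_{n-1})/(f(x_n) - f(x_{n-1}))

Iteration 1:
  f(2.150000) = -2.377500
  f(3.090000) = 2.548100
  x_2 = 3.090000 - 2.548100×(3.090000 - 2.150000)/(2.548100 - (-2.377500))
       = 2.603721
Iteration 2:
  f(3.090000) = 2.548100
  f(2.603721) = -0.220635
  x_3 = 2.603721 - (-0.220635)×(2.603721 - 3.090000)/(-0.220635 - 2.548100)
       = 2.642472
Iteration 3:
  f(2.603721) = -0.220635
  f(2.642472) = -0.017342
  x_4 = 2.642472 - (-0.017342)×(2.642472 - 2.603721)/(-0.017342 - (-0.220635))
       = 2.645778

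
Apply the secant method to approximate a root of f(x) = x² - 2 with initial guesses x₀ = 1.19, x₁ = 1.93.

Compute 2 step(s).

f(x) = x² - 2
x₀ = 1.19, x₁ = 1.93

Secant formula: x_{n+1} = x_n - f(x_n)(x_n - x_{n-1})/(f(x_n) - f(x_{n-1}))

Iteration 1:
  f(1.190000) = -0.583900
  f(1.930000) = 1.724900
  x_2 = 1.930000 - 1.724900×(1.930000 - 1.190000)/(1.724900 - (-0.583900))
       = 1.377147
Iteration 2:
  f(1.930000) = 1.724900
  f(1.377147) = -0.103465
  x_3 = 1.377147 - (-0.103465)×(1.377147 - 1.930000)/(-0.103465 - 1.724900)
       = 1.408433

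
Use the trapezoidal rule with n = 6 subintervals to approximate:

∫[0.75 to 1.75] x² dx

f(x) = x²
a = 0.75, b = 1.75, n = 6
h = (b - a)/n = 0.166667

Trapezoidal rule: (h/2)[f(x₀) + 2f(x₁) + 2f(x₂) + ... + f(xₙ)]

x_0 = 0.7500, f(x_0) = 0.562500, coefficient = 1
x_1 = 0.9167, f(x_1) = 0.840278, coefficient = 2
x_2 = 1.0833, f(x_2) = 1.173611, coefficient = 2
x_3 = 1.2500, f(x_3) = 1.562500, coefficient = 2
x_4 = 1.4167, f(x_4) = 2.006944, coefficient = 2
x_5 = 1.5833, f(x_5) = 2.506944, coefficient = 2
x_6 = 1.7500, f(x_6) = 3.062500, coefficient = 1

I ≈ (0.166667/2) × 19.805556 = 1.650463
Exact value: 1.645833
Error: 0.004630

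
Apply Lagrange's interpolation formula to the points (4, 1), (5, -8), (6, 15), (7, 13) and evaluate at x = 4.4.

Lagrange interpolation formula:
P(x) = Σ yᵢ × Lᵢ(x)
where Lᵢ(x) = Π_{j≠i} (x - xⱼ)/(xᵢ - xⱼ)

L_0(4.4) = (4.4 - 5)/(4 - 5) × (4.4 - 6)/(4 - 6) × (4.4 - 7)/(4 - 7) = 0.416000
L_1(4.4) = (4.4 - 4)/(5 - 4) × (4.4 - 6)/(5 - 6) × (4.4 - 7)/(5 - 7) = 0.832000
L_2(4.4) = (4.4 - 4)/(6 - 4) × (4.4 - 5)/(6 - 5) × (4.4 - 7)/(6 - 7) = -0.312000
L_3(4.4) = (4.4 - 4)/(7 - 4) × (4.4 - 5)/(7 - 5) × (4.4 - 6)/(7 - 6) = 0.064000

P(4.4) = 1×L_0(4.4) + (-8)×L_1(4.4) + 15×L_2(4.4) + 13×L_3(4.4)
P(4.4) = -10.088000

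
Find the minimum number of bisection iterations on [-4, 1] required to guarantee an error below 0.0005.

We need (b-a)/2^n ≤ 0.0005
(1 - (-4))/2^n ≤ 0.0005
5/2^n ≤ 0.0005
2^n ≥ 10000
n ≥ log₂(10000) = 13.29
n ≥ 14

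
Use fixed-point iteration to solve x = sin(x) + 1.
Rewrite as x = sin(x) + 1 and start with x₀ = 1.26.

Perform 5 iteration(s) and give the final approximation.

Equation: x = sin(x) + 1
Fixed-point form: x = sin(x) + 1
x₀ = 1.26

x_1 = g(1.260000) = 1.952090
x_2 = g(1.952090) = 1.928184
x_3 = g(1.928184) = 1.936814
x_4 = g(1.936814) = 1.933760
x_5 = g(1.933760) = 1.934849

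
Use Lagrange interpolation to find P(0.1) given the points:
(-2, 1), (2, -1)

Lagrange interpolation formula:
P(x) = Σ yᵢ × Lᵢ(x)
where Lᵢ(x) = Π_{j≠i} (x - xⱼ)/(xᵢ - xⱼ)

L_0(0.1) = (0.1 - 2)/(-2 - 2) = 0.475000
L_1(0.1) = (0.1 - (-2))/(2 - (-2)) = 0.525000

P(0.1) = 1×L_0(0.1) + (-1)×L_1(0.1)
P(0.1) = -0.050000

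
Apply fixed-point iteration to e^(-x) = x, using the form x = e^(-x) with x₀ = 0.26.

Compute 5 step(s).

Equation: e^(-x) = x
Fixed-point form: x = e^(-x)
x₀ = 0.26

x_1 = g(0.260000) = 0.771052
x_2 = g(0.771052) = 0.462526
x_3 = g(0.462526) = 0.629691
x_4 = g(0.629691) = 0.532757
x_5 = g(0.532757) = 0.586985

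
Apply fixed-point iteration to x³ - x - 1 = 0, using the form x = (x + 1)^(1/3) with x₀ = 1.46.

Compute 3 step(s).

Equation: x³ - x - 1 = 0
Fixed-point form: x = (x + 1)^(1/3)
x₀ = 1.46

x_1 = g(1.460000) = 1.349931
x_2 = g(1.349931) = 1.329490
x_3 = g(1.329490) = 1.325624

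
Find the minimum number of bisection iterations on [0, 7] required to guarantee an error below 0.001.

We need (b-a)/2^n ≤ 0.001
(7 - 0)/2^n ≤ 0.001
7/2^n ≤ 0.001
2^n ≥ 7000
n ≥ log₂(7000) = 12.77
n ≥ 13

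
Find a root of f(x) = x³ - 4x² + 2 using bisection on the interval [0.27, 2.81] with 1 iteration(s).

f(x) = x³ - 4x² + 2
Initial interval: [0.27, 2.81]

Iteration 1:
  c_1 = (0.270000 + 2.810000)/2 = 1.540000
  f(c_1) = f(1.540000) = -3.834136
  f(a) × f(c) < 0, new interval: [0.270000, 1.540000]

After 1 iteration(s), the approximation is c_1 = 1.540000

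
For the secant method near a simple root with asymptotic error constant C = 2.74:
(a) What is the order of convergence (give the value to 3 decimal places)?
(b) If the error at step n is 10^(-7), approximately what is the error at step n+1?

(a) Secant method has superlinear convergence with order φ = (1+√5)/2 ≈ 1.618.
    This means |e_{n+1}| ≈ C|e_n|^1.618.

(b) With |e_n| = 10^(-7) and C = 2.74:
    |e_{n+1}| ≈ 2.74 × (10^(-7))^1.618 = 2.74 × 10^(-11.33)

(a) ≈ 1.618 (golden ratio); (b) |e_{n+1}| ≈ 1.293e-11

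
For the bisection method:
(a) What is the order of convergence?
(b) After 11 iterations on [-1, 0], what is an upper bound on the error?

(a) Bisection has linear (order 1) convergence; the error is halved each step.

(b) Error bound = (b-a)/2^n = (0 - (-1))/2^{11}
    = 1/2^{11}

(a) 1 (linear); (b) error ≤ 4.88e-04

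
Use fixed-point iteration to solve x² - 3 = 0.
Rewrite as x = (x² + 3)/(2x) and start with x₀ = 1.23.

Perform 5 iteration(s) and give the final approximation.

Equation: x² - 3 = 0
Fixed-point form: x = (x² + 3)/(2x)
x₀ = 1.23

x_1 = g(1.230000) = 1.834512
x_2 = g(1.834512) = 1.734912
x_3 = g(1.734912) = 1.732053
x_4 = g(1.732053) = 1.732051
x_5 = g(1.732051) = 1.732051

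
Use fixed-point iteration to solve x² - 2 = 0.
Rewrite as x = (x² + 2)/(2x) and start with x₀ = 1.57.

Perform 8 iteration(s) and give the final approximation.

Equation: x² - 2 = 0
Fixed-point form: x = (x² + 2)/(2x)
x₀ = 1.57

x_1 = g(1.570000) = 1.421943
x_2 = g(1.421943) = 1.414235
x_3 = g(1.414235) = 1.414214
x_4 = g(1.414214) = 1.414214
x_5 = g(1.414214) = 1.414214
x_6 = g(1.414214) = 1.414214
x_7 = g(1.414214) = 1.414214
x_8 = g(1.414214) = 1.414214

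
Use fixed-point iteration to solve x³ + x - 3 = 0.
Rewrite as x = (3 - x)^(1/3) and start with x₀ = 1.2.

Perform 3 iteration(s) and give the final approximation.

Equation: x³ + x - 3 = 0
Fixed-point form: x = (3 - x)^(1/3)
x₀ = 1.2

x_1 = g(1.200000) = 1.216440
x_2 = g(1.216440) = 1.212726
x_3 = g(1.212726) = 1.213567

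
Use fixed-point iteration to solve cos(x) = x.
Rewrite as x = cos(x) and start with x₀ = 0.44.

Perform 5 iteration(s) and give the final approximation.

Equation: cos(x) = x
Fixed-point form: x = cos(x)
x₀ = 0.44

x_1 = g(0.440000) = 0.904752
x_2 = g(0.904752) = 0.617881
x_3 = g(0.617881) = 0.815108
x_4 = g(0.815108) = 0.685790
x_5 = g(0.685790) = 0.773919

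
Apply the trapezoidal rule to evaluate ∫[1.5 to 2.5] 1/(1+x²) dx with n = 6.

f(x) = 1/(1+x²)
a = 1.5, b = 2.5, n = 6
h = (b - a)/n = 0.166667

Trapezoidal rule: (h/2)[f(x₀) + 2f(x₁) + 2f(x₂) + ... + f(xₙ)]

x_0 = 1.5000, f(x_0) = 0.307692, coefficient = 1
x_1 = 1.6667, f(x_1) = 0.264706, coefficient = 2
x_2 = 1.8333, f(x_2) = 0.229299, coefficient = 2
x_3 = 2.0000, f(x_3) = 0.200000, coefficient = 2
x_4 = 2.1667, f(x_4) = 0.175610, coefficient = 2
x_5 = 2.3333, f(x_5) = 0.155172, coefficient = 2
x_6 = 2.5000, f(x_6) = 0.137931, coefficient = 1

I ≈ (0.166667/2) × 2.495198 = 0.207933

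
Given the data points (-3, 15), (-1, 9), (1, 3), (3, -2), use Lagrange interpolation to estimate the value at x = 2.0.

Lagrange interpolation formula:
P(x) = Σ yᵢ × Lᵢ(x)
where Lᵢ(x) = Π_{j≠i} (x - xⱼ)/(xᵢ - xⱼ)

L_0(2.0) = (2.0 - (-1))/(-3 - (-1)) × (2.0 - 1)/(-3 - 1) × (2.0 - 3)/(-3 - 3) = 0.062500
L_1(2.0) = (2.0 - (-3))/(-1 - (-3)) × (2.0 - 1)/(-1 - 1) × (2.0 - 3)/(-1 - 3) = -0.312500
L_2(2.0) = (2.0 - (-3))/(1 - (-3)) × (2.0 - (-1))/(1 - (-1)) × (2.0 - 3)/(1 - 3) = 0.937500
L_3(2.0) = (2.0 - (-3))/(3 - (-3)) × (2.0 - (-1))/(3 - (-1)) × (2.0 - 1)/(3 - 1) = 0.312500

P(2.0) = 15×L_0(2.0) + 9×L_1(2.0) + 3×L_2(2.0) + (-2)×L_3(2.0)
P(2.0) = 0.312500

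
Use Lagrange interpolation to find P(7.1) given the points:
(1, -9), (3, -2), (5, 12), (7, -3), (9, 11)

Lagrange interpolation formula:
P(x) = Σ yᵢ × Lᵢ(x)
where Lᵢ(x) = Π_{j≠i} (x - xⱼ)/(xᵢ - xⱼ)

L_0(7.1) = (7.1 - 3)/(1 - 3) × (7.1 - 5)/(1 - 5) × (7.1 - 7)/(1 - 7) × (7.1 - 9)/(1 - 9) = -0.004260
L_1(7.1) = (7.1 - 1)/(3 - 1) × (7.1 - 5)/(3 - 5) × (7.1 - 7)/(3 - 7) × (7.1 - 9)/(3 - 9) = 0.025353
L_2(7.1) = (7.1 - 1)/(5 - 1) × (7.1 - 3)/(5 - 3) × (7.1 - 7)/(5 - 7) × (7.1 - 9)/(5 - 9) = -0.074248
L_3(7.1) = (7.1 - 1)/(7 - 1) × (7.1 - 3)/(7 - 3) × (7.1 - 5)/(7 - 5) × (7.1 - 9)/(7 - 9) = 1.039478
L_4(7.1) = (7.1 - 1)/(9 - 1) × (7.1 - 3)/(9 - 3) × (7.1 - 5)/(9 - 5) × (7.1 - 7)/(9 - 7) = 0.013677

P(7.1) = (-9)×L_0(7.1) + (-2)×L_1(7.1) + 12×L_2(7.1) + (-3)×L_3(7.1) + 11×L_4(7.1)
P(7.1) = -3.871330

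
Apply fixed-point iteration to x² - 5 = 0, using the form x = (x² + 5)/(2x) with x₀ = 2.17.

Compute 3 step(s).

Equation: x² - 5 = 0
Fixed-point form: x = (x² + 5)/(2x)
x₀ = 2.17

x_1 = g(2.170000) = 2.237074
x_2 = g(2.237074) = 2.236068
x_3 = g(2.236068) = 2.236068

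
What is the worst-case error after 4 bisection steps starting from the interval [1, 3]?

Bisection error bound: |error| ≤ (b-a)/2^n
|error| ≤ (3 - 1)/2^4 = 2/2^4
|error| ≤ 0.1250000000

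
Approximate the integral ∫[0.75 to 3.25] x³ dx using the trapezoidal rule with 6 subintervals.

f(x) = x³
a = 0.75, b = 3.25, n = 6
h = (b - a)/n = 0.416667

Trapezoidal rule: (h/2)[f(x₀) + 2f(x₁) + 2f(x₂) + ... + f(xₙ)]

x_0 = 0.7500, f(x_0) = 0.421875, coefficient = 1
x_1 = 1.1667, f(x_1) = 1.587963, coefficient = 2
x_2 = 1.5833, f(x_2) = 3.969329, coefficient = 2
x_3 = 2.0000, f(x_3) = 8.000000, coefficient = 2
x_4 = 2.4167, f(x_4) = 14.114005, coefficient = 2
x_5 = 2.8333, f(x_5) = 22.745370, coefficient = 2
x_6 = 3.2500, f(x_6) = 34.328125, coefficient = 1

I ≈ (0.416667/2) × 135.583333 = 28.246528
Exact value: 27.812500
Error: 0.434028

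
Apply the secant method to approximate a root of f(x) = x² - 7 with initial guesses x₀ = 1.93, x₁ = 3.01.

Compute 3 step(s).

f(x) = x² - 7
x₀ = 1.93, x₁ = 3.01

Secant formula: x_{n+1} = x_n - f(x_n)(x_n - x_{n-1})/(f(x_n) - f(x_{n-1}))

Iteration 1:
  f(1.930000) = -3.275100
  f(3.010000) = 2.060100
  x_2 = 3.010000 - 2.060100×(3.010000 - 1.930000)/(2.060100 - (-3.275100))
       = 2.592976
Iteration 2:
  f(3.010000) = 2.060100
  f(2.592976) = -0.276477
  x_3 = 2.592976 - (-0.276477)×(2.592976 - 3.010000)/(-0.276477 - 2.060100)
       = 2.642320
Iteration 3:
  f(2.592976) = -0.276477
  f(2.642320) = -0.018143
  x_4 = 2.642320 - (-0.018143)×(2.642320 - 2.592976)/(-0.018143 - (-0.276477))
       = 2.645786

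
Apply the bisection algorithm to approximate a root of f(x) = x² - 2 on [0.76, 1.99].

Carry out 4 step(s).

f(x) = x² - 2
Initial interval: [0.76, 1.99]

Iteration 1:
  c_1 = (0.760000 + 1.990000)/2 = 1.375000
  f(c_1) = f(1.375000) = -0.109375
  f(a) × f(c) ≥ 0, new interval: [1.375000, 1.990000]
Iteration 2:
  c_2 = (1.375000 + 1.990000)/2 = 1.682500
  f(c_2) = f(1.682500) = 0.830806
  f(a) × f(c) < 0, new interval: [1.375000, 1.682500]
Iteration 3:
  c_3 = (1.375000 + 1.682500)/2 = 1.528750
  f(c_3) = f(1.528750) = 0.337077
  f(a) × f(c) < 0, new interval: [1.375000, 1.528750]
Iteration 4:
  c_4 = (1.375000 + 1.528750)/2 = 1.451875
  f(c_4) = f(1.451875) = 0.107941
  f(a) × f(c) < 0, new interval: [1.375000, 1.451875]

After 4 iteration(s), the approximation is c_4 = 1.451875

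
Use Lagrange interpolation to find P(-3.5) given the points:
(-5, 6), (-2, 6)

Lagrange interpolation formula:
P(x) = Σ yᵢ × Lᵢ(x)
where Lᵢ(x) = Π_{j≠i} (x - xⱼ)/(xᵢ - xⱼ)

L_0(-3.5) = (-3.5 - (-2))/(-5 - (-2)) = 0.500000
L_1(-3.5) = (-3.5 - (-5))/(-2 - (-5)) = 0.500000

P(-3.5) = 6×L_0(-3.5) + 6×L_1(-3.5)
P(-3.5) = 6.000000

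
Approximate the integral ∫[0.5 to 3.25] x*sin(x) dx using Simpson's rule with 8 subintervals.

f(x) = x*sin(x)
a = 0.5, b = 3.25, n = 8
h = (b - a)/n = 0.343750

Simpson's rule: (h/3)[f(x₀) + 4f(x₁) + 2f(x₂) + ... + f(xₙ)]

x_0 = 0.5000, f(x_0) = 0.239713, coefficient = 1
x_1 = 0.8438, f(x_1) = 0.630400, coefficient = 4
x_2 = 1.1875, f(x_2) = 1.101331, coefficient = 2
x_3 = 1.5312, f(x_3) = 1.530053, coefficient = 4
x_4 = 1.8750, f(x_4) = 1.788911, coefficient = 2
x_5 = 2.2188, f(x_5) = 1.769055, coefficient = 4
x_6 = 2.5625, f(x_6) = 1.402366, coefficient = 2
x_7 = 2.9062, f(x_7) = 0.677668, coefficient = 4
x_8 = 3.2500, f(x_8) = -0.351634, coefficient = 1

I ≈ (0.343750/3) × 26.902000 = 3.082521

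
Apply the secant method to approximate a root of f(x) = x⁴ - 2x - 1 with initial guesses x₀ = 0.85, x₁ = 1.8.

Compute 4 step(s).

f(x) = x⁴ - 2x - 1
x₀ = 0.85, x₁ = 1.8

Secant formula: x_{n+1} = x_n - f(x_n)(x_n - x_{n-1})/(f(x_n) - f(x_{n-1}))

Iteration 1:
  f(0.850000) = -2.177994
  f(1.800000) = 5.897600
  x_2 = 1.800000 - 5.897600×(1.800000 - 0.850000)/(5.897600 - (-2.177994))
       = 1.106216
Iteration 2:
  f(1.800000) = 5.897600
  f(1.106216) = -1.714957
  x_3 = 1.106216 - (-1.714957)×(1.106216 - 1.800000)/(-1.714957 - 5.897600)
       = 1.262511
Iteration 3:
  f(1.106216) = -1.714957
  f(1.262511) = -0.984393
  x_4 = 1.262511 - (-0.984393)×(1.262511 - 1.106216)/(-0.984393 - (-1.714957))
       = 1.473111
Iteration 4:
  f(1.262511) = -0.984393
  f(1.473111) = 0.762922
  x_5 = 1.473111 - 0.762922×(1.473111 - 1.262511)/(0.762922 - (-0.984393))
       = 1.381158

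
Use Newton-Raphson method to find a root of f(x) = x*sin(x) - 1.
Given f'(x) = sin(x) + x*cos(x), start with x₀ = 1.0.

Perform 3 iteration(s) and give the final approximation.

f(x) = x*sin(x) - 1
f'(x) = sin(x) + x*cos(x)
x₀ = 1.0

Newton-Raphson formula: x_{n+1} = x_n - f(x_n)/f'(x_n)

Iteration 1:
  f(1.000000) = -0.158529
  f'(1.000000) = 1.381773
  x_1 = 1.000000 - (-0.158529)/1.381773 = 1.114729
Iteration 2:
  f(1.114729) = 0.000794
  f'(1.114729) = 1.388741
  x_2 = 1.114729 - 0.000794/1.388741 = 1.114157
Iteration 3:
  f(1.114157) = 0.000000
  f'(1.114157) = 1.388809
  x_3 = 1.114157 - 0.000000/1.388809 = 1.114157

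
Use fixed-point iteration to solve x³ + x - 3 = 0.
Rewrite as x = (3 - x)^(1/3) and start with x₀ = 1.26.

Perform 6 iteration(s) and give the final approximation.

Equation: x³ + x - 3 = 0
Fixed-point form: x = (3 - x)^(1/3)
x₀ = 1.26

x_1 = g(1.260000) = 1.202771
x_2 = g(1.202771) = 1.215816
x_3 = g(1.215816) = 1.212867
x_4 = g(1.212867) = 1.213535
x_5 = g(1.213535) = 1.213384
x_6 = g(1.213384) = 1.213418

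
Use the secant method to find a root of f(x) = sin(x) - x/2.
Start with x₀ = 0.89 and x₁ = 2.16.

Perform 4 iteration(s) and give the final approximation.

f(x) = sin(x) - x/2
x₀ = 0.89, x₁ = 2.16

Secant formula: x_{n+1} = x_n - f(x_n)(x_n - x_{n-1})/(f(x_n) - f(x_{n-1}))

Iteration 1:
  f(0.890000) = 0.332072
  f(2.160000) = -0.248617
  x_2 = 2.160000 - (-0.248617)×(2.160000 - 0.890000)/(-0.248617 - 0.332072)
       = 1.616261
Iteration 2:
  f(2.160000) = -0.248617
  f(1.616261) = 0.190836
  x_3 = 1.616261 - 0.190836×(1.616261 - 2.160000)/(0.190836 - (-0.248617))
       = 1.852384
Iteration 3:
  f(1.616261) = 0.190836
  f(1.852384) = 0.034423
  x_4 = 1.852384 - 0.034423×(1.852384 - 1.616261)/(0.034423 - 0.190836)
       = 1.904350
Iteration 4:
  f(1.852384) = 0.034423
  f(1.904350) = -0.007290
  x_5 = 1.904350 - (-0.007290)×(1.904350 - 1.852384)/(-0.007290 - 0.034423)
       = 1.895268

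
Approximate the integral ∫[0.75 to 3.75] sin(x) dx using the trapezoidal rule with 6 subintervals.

f(x) = sin(x)
a = 0.75, b = 3.75, n = 6
h = (b - a)/n = 0.500000

Trapezoidal rule: (h/2)[f(x₀) + 2f(x₁) + 2f(x₂) + ... + f(xₙ)]

x_0 = 0.7500, f(x_0) = 0.681639, coefficient = 1
x_1 = 1.2500, f(x_1) = 0.948985, coefficient = 2
x_2 = 1.7500, f(x_2) = 0.983986, coefficient = 2
x_3 = 2.2500, f(x_3) = 0.778073, coefficient = 2
x_4 = 2.7500, f(x_4) = 0.381661, coefficient = 2
x_5 = 3.2500, f(x_5) = -0.108195, coefficient = 2
x_6 = 3.7500, f(x_6) = -0.571561, coefficient = 1

I ≈ (0.500000/2) × 6.079097 = 1.519774
Exact value: 1.552248
Error: 0.032474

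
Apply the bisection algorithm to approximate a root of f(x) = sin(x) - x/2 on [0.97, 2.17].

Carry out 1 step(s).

f(x) = sin(x) - x/2
Initial interval: [0.97, 2.17]

Iteration 1:
  c_1 = (0.970000 + 2.170000)/2 = 1.570000
  f(c_1) = f(1.570000) = 0.215000
  f(a) × f(c) ≥ 0, new interval: [1.570000, 2.170000]

After 1 iteration(s), the approximation is c_1 = 1.570000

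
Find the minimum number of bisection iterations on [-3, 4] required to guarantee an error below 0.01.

We need (b-a)/2^n ≤ 0.01
(4 - (-3))/2^n ≤ 0.01
7/2^n ≤ 0.01
2^n ≥ 700
n ≥ log₂(700) = 9.45
n ≥ 10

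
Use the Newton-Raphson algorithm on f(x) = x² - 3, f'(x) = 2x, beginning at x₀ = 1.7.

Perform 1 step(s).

f(x) = x² - 3
f'(x) = 2x
x₀ = 1.7

Newton-Raphson formula: x_{n+1} = x_n - f(x_n)/f'(x_n)

Iteration 1:
  f(1.700000) = -0.110000
  f'(1.700000) = 3.400000
  x_1 = 1.700000 - (-0.110000)/3.400000 = 1.732353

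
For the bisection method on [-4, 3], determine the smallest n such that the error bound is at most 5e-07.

We need (b-a)/2^n ≤ 5e-07
(3 - (-4))/2^n ≤ 5e-07
7/2^n ≤ 5e-07
2^n ≥ 14000000
n ≥ log₂(14000000) = 23.74
n ≥ 24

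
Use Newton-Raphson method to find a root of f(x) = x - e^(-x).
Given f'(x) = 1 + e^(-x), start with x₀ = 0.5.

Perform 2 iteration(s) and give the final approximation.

f(x) = x - e^(-x)
f'(x) = 1 + e^(-x)
x₀ = 0.5

Newton-Raphson formula: x_{n+1} = x_n - f(x_n)/f'(x_n)

Iteration 1:
  f(0.500000) = -0.106531
  f'(0.500000) = 1.606531
  x_1 = 0.500000 - (-0.106531)/1.606531 = 0.566311
Iteration 2:
  f(0.566311) = -0.001305
  f'(0.566311) = 1.567616
  x_2 = 0.566311 - (-0.001305)/1.567616 = 0.567143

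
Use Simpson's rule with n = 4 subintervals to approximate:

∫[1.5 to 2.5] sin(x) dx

f(x) = sin(x)
a = 1.5, b = 2.5, n = 4
h = (b - a)/n = 0.250000

Simpson's rule: (h/3)[f(x₀) + 4f(x₁) + 2f(x₂) + ... + f(xₙ)]

x_0 = 1.5000, f(x_0) = 0.997495, coefficient = 1
x_1 = 1.7500, f(x_1) = 0.983986, coefficient = 4
x_2 = 2.0000, f(x_2) = 0.909297, coefficient = 2
x_3 = 2.2500, f(x_3) = 0.778073, coefficient = 4
x_4 = 2.5000, f(x_4) = 0.598472, coefficient = 1

I ≈ (0.250000/3) × 10.462799 = 0.871900
Exact value: 0.871881
Error: 0.000019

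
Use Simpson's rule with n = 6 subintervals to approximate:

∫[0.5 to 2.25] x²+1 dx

f(x) = x²+1
a = 0.5, b = 2.25, n = 6
h = (b - a)/n = 0.291667

Simpson's rule: (h/3)[f(x₀) + 4f(x₁) + 2f(x₂) + ... + f(xₙ)]

x_0 = 0.5000, f(x_0) = 1.250000, coefficient = 1
x_1 = 0.7917, f(x_1) = 1.626736, coefficient = 4
x_2 = 1.0833, f(x_2) = 2.173611, coefficient = 2
x_3 = 1.3750, f(x_3) = 2.890625, coefficient = 4
x_4 = 1.6667, f(x_4) = 3.777778, coefficient = 2
x_5 = 1.9583, f(x_5) = 4.835069, coefficient = 4
x_6 = 2.2500, f(x_6) = 6.062500, coefficient = 1

I ≈ (0.291667/3) × 56.625000 = 5.505208
Exact value: 5.505208
Error: 0.000000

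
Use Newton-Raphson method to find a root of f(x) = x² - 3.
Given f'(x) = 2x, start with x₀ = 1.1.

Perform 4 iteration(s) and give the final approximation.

f(x) = x² - 3
f'(x) = 2x
x₀ = 1.1

Newton-Raphson formula: x_{n+1} = x_n - f(x_n)/f'(x_n)

Iteration 1:
  f(1.100000) = -1.790000
  f'(1.100000) = 2.200000
  x_1 = 1.100000 - (-1.790000)/2.200000 = 1.913636
Iteration 2:
  f(1.913636) = 0.662004
  f'(1.913636) = 3.827273
  x_2 = 1.913636 - 0.662004/3.827273 = 1.740666
Iteration 3:
  f(1.740666) = 0.029919
  f'(1.740666) = 3.481332
  x_3 = 1.740666 - 0.029919/3.481332 = 1.732072
Iteration 4:
  f(1.732072) = 0.000074
  f'(1.732072) = 3.464144
  x_4 = 1.732072 - 0.000074/3.464144 = 1.732051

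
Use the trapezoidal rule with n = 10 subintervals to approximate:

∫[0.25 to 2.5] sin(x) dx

f(x) = sin(x)
a = 0.25, b = 2.5, n = 10
h = (b - a)/n = 0.225000

Trapezoidal rule: (h/2)[f(x₀) + 2f(x₁) + 2f(x₂) + ... + f(xₙ)]

x_0 = 0.2500, f(x_0) = 0.247404, coefficient = 1
x_1 = 0.4750, f(x_1) = 0.457338, coefficient = 2
x_2 = 0.7000, f(x_2) = 0.644218, coefficient = 2
x_3 = 0.9250, f(x_3) = 0.798621, coefficient = 2
x_4 = 1.1500, f(x_4) = 0.912764, coefficient = 2
x_5 = 1.3750, f(x_5) = 0.980893, coefficient = 2
x_6 = 1.6000, f(x_6) = 0.999574, coefficient = 2
x_7 = 1.8250, f(x_7) = 0.967864, coefficient = 2
x_8 = 2.0500, f(x_8) = 0.887362, coefficient = 2
x_9 = 2.2750, f(x_9) = 0.762127, coefficient = 2
x_10 = 2.5000, f(x_10) = 0.598472, coefficient = 1

I ≈ (0.225000/2) × 15.667398 = 1.762582
Exact value: 1.770056
Error: 0.007474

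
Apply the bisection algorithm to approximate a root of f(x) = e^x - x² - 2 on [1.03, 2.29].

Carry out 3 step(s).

f(x) = e^x - x² - 2
Initial interval: [1.03, 2.29]

Iteration 1:
  c_1 = (1.030000 + 2.290000)/2 = 1.660000
  f(c_1) = f(1.660000) = 0.503711
  f(a) × f(c) < 0, new interval: [1.030000, 1.660000]
Iteration 2:
  c_2 = (1.030000 + 1.660000)/2 = 1.345000
  f(c_2) = f(1.345000) = 0.029162
  f(a) × f(c) < 0, new interval: [1.030000, 1.345000]
Iteration 3:
  c_3 = (1.030000 + 1.345000)/2 = 1.187500
  f(c_3) = f(1.187500) = -0.131282
  f(a) × f(c) ≥ 0, new interval: [1.187500, 1.345000]

After 3 iteration(s), the approximation is c_3 = 1.187500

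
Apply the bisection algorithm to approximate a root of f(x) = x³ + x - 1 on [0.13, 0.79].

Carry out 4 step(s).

f(x) = x³ + x - 1
Initial interval: [0.13, 0.79]

Iteration 1:
  c_1 = (0.130000 + 0.790000)/2 = 0.460000
  f(c_1) = f(0.460000) = -0.442664
  f(a) × f(c) ≥ 0, new interval: [0.460000, 0.790000]
Iteration 2:
  c_2 = (0.460000 + 0.790000)/2 = 0.625000
  f(c_2) = f(0.625000) = -0.130859
  f(a) × f(c) ≥ 0, new interval: [0.625000, 0.790000]
Iteration 3:
  c_3 = (0.625000 + 0.790000)/2 = 0.707500
  f(c_3) = f(0.707500) = 0.061644
  f(a) × f(c) < 0, new interval: [0.625000, 0.707500]
Iteration 4:
  c_4 = (0.625000 + 0.707500)/2 = 0.666250
  f(c_4) = f(0.666250) = -0.038009
  f(a) × f(c) ≥ 0, new interval: [0.666250, 0.707500]

After 4 iteration(s), the approximation is c_4 = 0.666250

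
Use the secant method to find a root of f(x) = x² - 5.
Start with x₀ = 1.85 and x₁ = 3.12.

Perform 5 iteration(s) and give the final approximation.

f(x) = x² - 5
x₀ = 1.85, x₁ = 3.12

Secant formula: x_{n+1} = x_n - f(x_n)(x_n - x_{n-1})/(f(x_n) - f(x_{n-1}))

Iteration 1:
  f(1.850000) = -1.577500
  f(3.120000) = 4.734400
  x_2 = 3.120000 - 4.734400×(3.120000 - 1.850000)/(4.734400 - (-1.577500))
       = 2.167404
Iteration 2:
  f(3.120000) = 4.734400
  f(2.167404) = -0.302358
  x_3 = 2.167404 - (-0.302358)×(2.167404 - 3.120000)/(-0.302358 - 4.734400)
       = 2.224589
Iteration 3:
  f(2.167404) = -0.302358
  f(2.224589) = -0.051204
  x_4 = 2.224589 - (-0.051204)×(2.224589 - 2.167404)/(-0.051204 - (-0.302358))
       = 2.236247
Iteration 4:
  f(2.224589) = -0.051204
  f(2.236247) = 0.000803
  x_5 = 2.236247 - 0.000803×(2.236247 - 2.224589)/(0.000803 - (-0.051204))
       = 2.236068
Iteration 5:
  f(2.236247) = 0.000803
  f(2.236068) = -0.000002
  x_6 = 2.236068 - (-0.000002)×(2.236068 - 2.236247)/(-0.000002 - 0.000803)
       = 2.236068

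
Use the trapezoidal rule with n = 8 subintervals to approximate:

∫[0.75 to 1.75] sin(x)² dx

f(x) = sin(x)²
a = 0.75, b = 1.75, n = 8
h = (b - a)/n = 0.125000

Trapezoidal rule: (h/2)[f(x₀) + 2f(x₁) + 2f(x₂) + ... + f(xₙ)]

x_0 = 0.7500, f(x_0) = 0.464631, coefficient = 1
x_1 = 0.8750, f(x_1) = 0.589123, coefficient = 2
x_2 = 1.0000, f(x_2) = 0.708073, coefficient = 2
x_3 = 1.1250, f(x_3) = 0.814087, coefficient = 2
x_4 = 1.2500, f(x_4) = 0.900572, coefficient = 2
x_5 = 1.3750, f(x_5) = 0.962151, coefficient = 2
x_6 = 1.5000, f(x_6) = 0.994996, coefficient = 2
x_7 = 1.6250, f(x_7) = 0.997065, coefficient = 2
x_8 = 1.7500, f(x_8) = 0.968228, coefficient = 1

I ≈ (0.125000/2) × 13.364994 = 0.835312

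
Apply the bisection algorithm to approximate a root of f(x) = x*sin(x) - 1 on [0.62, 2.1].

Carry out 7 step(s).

f(x) = x*sin(x) - 1
Initial interval: [0.62, 2.1]

Iteration 1:
  c_1 = (0.620000 + 2.100000)/2 = 1.360000
  f(c_1) = f(1.360000) = 0.329896
  f(a) × f(c) < 0, new interval: [0.620000, 1.360000]
Iteration 2:
  c_2 = (0.620000 + 1.360000)/2 = 0.990000
  f(c_2) = f(0.990000) = -0.172334
  f(a) × f(c) ≥ 0, new interval: [0.990000, 1.360000]
Iteration 3:
  c_3 = (0.990000 + 1.360000)/2 = 1.175000
  f(c_3) = f(1.175000) = 0.084161
  f(a) × f(c) < 0, new interval: [0.990000, 1.175000]
Iteration 4:
  c_4 = (0.990000 + 1.175000)/2 = 1.082500
  f(c_4) = f(1.082500) = -0.044008
  f(a) × f(c) ≥ 0, new interval: [1.082500, 1.175000]
Iteration 5:
  c_5 = (1.082500 + 1.175000)/2 = 1.128750
  f(c_5) = f(1.128750) = 0.020252
  f(a) × f(c) < 0, new interval: [1.082500, 1.128750]
Iteration 6:
  c_6 = (1.082500 + 1.128750)/2 = 1.105625
  f(c_6) = f(1.105625) = -0.011853
  f(a) × f(c) ≥ 0, new interval: [1.105625, 1.128750]
Iteration 7:
  c_7 = (1.105625 + 1.128750)/2 = 1.117188
  f(c_7) = f(1.117188) = 0.004208
  f(a) × f(c) < 0, new interval: [1.105625, 1.117188]

After 7 iteration(s), the approximation is c_7 = 1.117188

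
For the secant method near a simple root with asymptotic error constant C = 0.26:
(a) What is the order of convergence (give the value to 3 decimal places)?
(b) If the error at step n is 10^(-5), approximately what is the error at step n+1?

(a) Secant method has superlinear convergence with order φ = (1+√5)/2 ≈ 1.618.
    This means |e_{n+1}| ≈ C|e_n|^1.618.

(b) With |e_n| = 10^(-5) and C = 0.26:
    |e_{n+1}| ≈ 0.26 × (10^(-5))^1.618 = 0.26 × 10^(-8.09)

(a) ≈ 1.618 (golden ratio); (b) |e_{n+1}| ≈ 2.113e-09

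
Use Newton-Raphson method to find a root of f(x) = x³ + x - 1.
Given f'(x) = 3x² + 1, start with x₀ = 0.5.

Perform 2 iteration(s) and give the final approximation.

f(x) = x³ + x - 1
f'(x) = 3x² + 1
x₀ = 0.5

Newton-Raphson formula: x_{n+1} = x_n - f(x_n)/f'(x_n)

Iteration 1:
  f(0.500000) = -0.375000
  f'(0.500000) = 1.750000
  x_1 = 0.500000 - (-0.375000)/1.750000 = 0.714286
Iteration 2:
  f(0.714286) = 0.078717
  f'(0.714286) = 2.530612
  x_2 = 0.714286 - 0.078717/2.530612 = 0.683180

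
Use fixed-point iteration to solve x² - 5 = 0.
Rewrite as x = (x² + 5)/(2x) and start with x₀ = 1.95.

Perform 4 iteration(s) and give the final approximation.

Equation: x² - 5 = 0
Fixed-point form: x = (x² + 5)/(2x)
x₀ = 1.95

x_1 = g(1.950000) = 2.257051
x_2 = g(2.257051) = 2.236166
x_3 = g(2.236166) = 2.236068
x_4 = g(2.236068) = 2.236068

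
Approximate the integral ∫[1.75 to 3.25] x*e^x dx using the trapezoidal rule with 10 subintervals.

f(x) = x*e^x
a = 1.75, b = 3.25, n = 10
h = (b - a)/n = 0.150000

Trapezoidal rule: (h/2)[f(x₀) + 2f(x₁) + 2f(x₂) + ... + f(xₙ)]

x_0 = 1.7500, f(x_0) = 10.070555, coefficient = 1
x_1 = 1.9000, f(x_1) = 12.703199, coefficient = 2
x_2 = 2.0500, f(x_2) = 15.924197, coefficient = 2
x_3 = 2.2000, f(x_3) = 19.855030, coefficient = 2
x_4 = 2.3500, f(x_4) = 24.641089, coefficient = 2
x_5 = 2.5000, f(x_5) = 30.456235, coefficient = 2
x_6 = 2.6500, f(x_6) = 37.508202, coefficient = 2
x_7 = 2.8000, f(x_7) = 46.045011, coefficient = 2
x_8 = 2.9500, f(x_8) = 56.362563, coefficient = 2
x_9 = 3.1000, f(x_9) = 68.813649, coefficient = 2
x_10 = 3.2500, f(x_10) = 83.818605, coefficient = 1

I ≈ (0.150000/2) × 718.507511 = 53.888063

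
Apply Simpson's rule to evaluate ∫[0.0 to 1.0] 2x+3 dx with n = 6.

f(x) = 2x+3
a = 0.0, b = 1.0, n = 6
h = (b - a)/n = 0.166667

Simpson's rule: (h/3)[f(x₀) + 4f(x₁) + 2f(x₂) + ... + f(xₙ)]

x_0 = 0.0000, f(x_0) = 3.000000, coefficient = 1
x_1 = 0.1667, f(x_1) = 3.333333, coefficient = 4
x_2 = 0.3333, f(x_2) = 3.666667, coefficient = 2
x_3 = 0.5000, f(x_3) = 4.000000, coefficient = 4
x_4 = 0.6667, f(x_4) = 4.333333, coefficient = 2
x_5 = 0.8333, f(x_5) = 4.666667, coefficient = 4
x_6 = 1.0000, f(x_6) = 5.000000, coefficient = 1

I ≈ (0.166667/3) × 72.000000 = 4.000000
Exact value: 4.000000
Error: 0.000000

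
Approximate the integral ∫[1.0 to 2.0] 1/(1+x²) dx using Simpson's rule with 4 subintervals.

f(x) = 1/(1+x²)
a = 1.0, b = 2.0, n = 4
h = (b - a)/n = 0.250000

Simpson's rule: (h/3)[f(x₀) + 4f(x₁) + 2f(x₂) + ... + f(xₙ)]

x_0 = 1.0000, f(x_0) = 0.500000, coefficient = 1
x_1 = 1.2500, f(x_1) = 0.390244, coefficient = 4
x_2 = 1.5000, f(x_2) = 0.307692, coefficient = 2
x_3 = 1.7500, f(x_3) = 0.246154, coefficient = 4
x_4 = 2.0000, f(x_4) = 0.200000, coefficient = 1

I ≈ (0.250000/3) × 3.860976 = 0.321748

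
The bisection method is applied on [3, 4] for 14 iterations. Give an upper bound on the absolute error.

Bisection error bound: |error| ≤ (b-a)/2^n
|error| ≤ (4 - 3)/2^14 = 1/2^14
|error| ≤ 0.0000610352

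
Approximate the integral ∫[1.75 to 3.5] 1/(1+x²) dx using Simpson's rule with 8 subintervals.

f(x) = 1/(1+x²)
a = 1.75, b = 3.5, n = 8
h = (b - a)/n = 0.218750

Simpson's rule: (h/3)[f(x₀) + 4f(x₁) + 2f(x₂) + ... + f(xₙ)]

x_0 = 1.7500, f(x_0) = 0.246154, coefficient = 1
x_1 = 1.9688, f(x_1) = 0.205087, coefficient = 4
x_2 = 2.1875, f(x_2) = 0.172856, coefficient = 2
x_3 = 2.4062, f(x_3) = 0.147275, coefficient = 4
x_4 = 2.6250, f(x_4) = 0.126733, coefficient = 2
x_5 = 2.8438, f(x_5) = 0.110048, coefficient = 4
x_6 = 3.0625, f(x_6) = 0.096349, coefficient = 2
x_7 = 3.2812, f(x_7) = 0.084986, coefficient = 4
x_8 = 3.5000, f(x_8) = 0.075472, coefficient = 1

I ≈ (0.218750/3) × 3.303087 = 0.240850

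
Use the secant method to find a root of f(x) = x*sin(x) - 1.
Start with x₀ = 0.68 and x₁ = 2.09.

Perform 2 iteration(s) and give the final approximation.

f(x) = x*sin(x) - 1
x₀ = 0.68, x₁ = 2.09

Secant formula: x_{n+1} = x_n - f(x_n)(x_n - x_{n-1})/(f(x_n) - f(x_{n-1}))

Iteration 1:
  f(0.680000) = -0.572421
  f(2.090000) = 0.814568
  x_2 = 2.090000 - 0.814568×(2.090000 - 0.680000)/(0.814568 - (-0.572421))
       = 1.261917
Iteration 2:
  f(2.090000) = 0.814568
  f(1.261917) = 0.202197
  x_3 = 1.261917 - 0.202197×(1.261917 - 2.090000)/(0.202197 - 0.814568)
       = 0.988495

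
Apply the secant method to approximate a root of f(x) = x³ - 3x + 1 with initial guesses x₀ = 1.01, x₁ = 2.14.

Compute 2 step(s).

f(x) = x³ - 3x + 1
x₀ = 1.01, x₁ = 2.14

Secant formula: x_{n+1} = x_n - f(x_n)(x_n - x_{n-1})/(f(x_n) - f(x_{n-1}))

Iteration 1:
  f(1.010000) = -0.999699
  f(2.140000) = 4.380344
  x_2 = 2.140000 - 4.380344×(2.140000 - 1.010000)/(4.380344 - (-0.999699))
       = 1.219972
Iteration 2:
  f(2.140000) = 4.380344
  f(1.219972) = -0.844193
  x_3 = 1.219972 - (-0.844193)×(1.219972 - 2.140000)/(-0.844193 - 4.380344)
       = 1.368632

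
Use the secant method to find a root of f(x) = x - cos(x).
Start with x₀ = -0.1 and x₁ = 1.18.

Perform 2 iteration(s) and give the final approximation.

f(x) = x - cos(x)
x₀ = -0.1, x₁ = 1.18

Secant formula: x_{n+1} = x_n - f(x_n)(x_n - x_{n-1})/(f(x_n) - f(x_{n-1}))

Iteration 1:
  f(-0.100000) = -1.095004
  f(1.180000) = 0.799075
  x_2 = 1.180000 - 0.799075×(1.180000 - (-0.100000))/(0.799075 - (-1.095004))
       = 0.639993
Iteration 2:
  f(1.180000) = 0.799075
  f(0.639993) = -0.162107
  x_3 = 0.639993 - (-0.162107)×(0.639993 - 1.180000)/(-0.162107 - 0.799075)
       = 0.731067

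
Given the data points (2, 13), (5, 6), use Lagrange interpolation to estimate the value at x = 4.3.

Lagrange interpolation formula:
P(x) = Σ yᵢ × Lᵢ(x)
where Lᵢ(x) = Π_{j≠i} (x - xⱼ)/(xᵢ - xⱼ)

L_0(4.3) = (4.3 - 5)/(2 - 5) = 0.233333
L_1(4.3) = (4.3 - 2)/(5 - 2) = 0.766667

P(4.3) = 13×L_0(4.3) + 6×L_1(4.3)
P(4.3) = 7.633333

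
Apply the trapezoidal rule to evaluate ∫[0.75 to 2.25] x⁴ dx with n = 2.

f(x) = x⁴
a = 0.75, b = 2.25, n = 2
h = (b - a)/n = 0.750000

Trapezoidal rule: (h/2)[f(x₀) + 2f(x₁) + 2f(x₂) + ... + f(xₙ)]

x_0 = 0.7500, f(x_0) = 0.316406, coefficient = 1
x_1 = 1.5000, f(x_1) = 5.062500, coefficient = 2
x_2 = 2.2500, f(x_2) = 25.628906, coefficient = 1

I ≈ (0.750000/2) × 36.070312 = 13.526367
Exact value: 11.485547
Error: 2.040820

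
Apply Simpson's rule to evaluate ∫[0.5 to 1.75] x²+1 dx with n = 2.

f(x) = x²+1
a = 0.5, b = 1.75, n = 2
h = (b - a)/n = 0.625000

Simpson's rule: (h/3)[f(x₀) + 4f(x₁) + 2f(x₂) + ... + f(xₙ)]

x_0 = 0.5000, f(x_0) = 1.250000, coefficient = 1
x_1 = 1.1250, f(x_1) = 2.265625, coefficient = 4
x_2 = 1.7500, f(x_2) = 4.062500, coefficient = 1

I ≈ (0.625000/3) × 14.375000 = 2.994792
Exact value: 2.994792
Error: 0.000000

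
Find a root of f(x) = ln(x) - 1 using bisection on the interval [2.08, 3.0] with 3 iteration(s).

f(x) = ln(x) - 1
Initial interval: [2.08, 3.0]

Iteration 1:
  c_1 = (2.080000 + 3.000000)/2 = 2.540000
  f(c_1) = f(2.540000) = -0.067836
  f(a) × f(c) ≥ 0, new interval: [2.540000, 3.000000]
Iteration 2:
  c_2 = (2.540000 + 3.000000)/2 = 2.770000
  f(c_2) = f(2.770000) = 0.018847
  f(a) × f(c) < 0, new interval: [2.540000, 2.770000]
Iteration 3:
  c_3 = (2.540000 + 2.770000)/2 = 2.655000
  f(c_3) = f(2.655000) = -0.023555
  f(a) × f(c) ≥ 0, new interval: [2.655000, 2.770000]

After 3 iteration(s), the approximation is c_3 = 2.655000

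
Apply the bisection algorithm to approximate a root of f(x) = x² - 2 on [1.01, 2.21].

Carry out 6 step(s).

f(x) = x² - 2
Initial interval: [1.01, 2.21]

Iteration 1:
  c_1 = (1.010000 + 2.210000)/2 = 1.610000
  f(c_1) = f(1.610000) = 0.592100
  f(a) × f(c) < 0, new interval: [1.010000, 1.610000]
Iteration 2:
  c_2 = (1.010000 + 1.610000)/2 = 1.310000
  f(c_2) = f(1.310000) = -0.283900
  f(a) × f(c) ≥ 0, new interval: [1.310000, 1.610000]
Iteration 3:
  c_3 = (1.310000 + 1.610000)/2 = 1.460000
  f(c_3) = f(1.460000) = 0.131600
  f(a) × f(c) < 0, new interval: [1.310000, 1.460000]
Iteration 4:
  c_4 = (1.310000 + 1.460000)/2 = 1.385000
  f(c_4) = f(1.385000) = -0.081775
  f(a) × f(c) ≥ 0, new interval: [1.385000, 1.460000]
Iteration 5:
  c_5 = (1.385000 + 1.460000)/2 = 1.422500
  f(c_5) = f(1.422500) = 0.023506
  f(a) × f(c) < 0, new interval: [1.385000, 1.422500]
Iteration 6:
  c_6 = (1.385000 + 1.422500)/2 = 1.403750
  f(c_6) = f(1.403750) = -0.029486
  f(a) × f(c) ≥ 0, new interval: [1.403750, 1.422500]

After 6 iteration(s), the approximation is c_6 = 1.403750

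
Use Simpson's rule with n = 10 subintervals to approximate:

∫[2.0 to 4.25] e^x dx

f(x) = e^x
a = 2.0, b = 4.25, n = 10
h = (b - a)/n = 0.225000

Simpson's rule: (h/3)[f(x₀) + 4f(x₁) + 2f(x₂) + ... + f(xₙ)]

x_0 = 2.0000, f(x_0) = 7.389056, coefficient = 1
x_1 = 2.2250, f(x_1) = 9.253483, coefficient = 4
x_2 = 2.4500, f(x_2) = 11.588347, coefficient = 2
x_3 = 2.6750, f(x_3) = 14.512350, coefficient = 4
x_4 = 2.9000, f(x_4) = 18.174145, coefficient = 2
x_5 = 3.1250, f(x_5) = 22.759895, coefficient = 4
x_6 = 3.3500, f(x_6) = 28.502734, coefficient = 2
x_7 = 3.5750, f(x_7) = 35.694621, coefficient = 4
x_8 = 3.8000, f(x_8) = 44.701184, coefficient = 2
x_9 = 4.0250, f(x_9) = 55.980309, coefficient = 4
x_10 = 4.2500, f(x_10) = 70.105412, coefficient = 1

I ≈ (0.225000/3) × 836.229918 = 62.717244
Exact value: 62.716356
Error: 0.000888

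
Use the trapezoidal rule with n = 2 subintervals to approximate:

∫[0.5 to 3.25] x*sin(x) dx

f(x) = x*sin(x)
a = 0.5, b = 3.25, n = 2
h = (b - a)/n = 1.375000

Trapezoidal rule: (h/2)[f(x₀) + 2f(x₁) + 2f(x₂) + ... + f(xₙ)]

x_0 = 0.5000, f(x_0) = 0.239713, coefficient = 1
x_1 = 1.8750, f(x_1) = 1.788911, coefficient = 2
x_2 = 3.2500, f(x_2) = -0.351634, coefficient = 1

I ≈ (1.375000/2) × 3.465900 = 2.382806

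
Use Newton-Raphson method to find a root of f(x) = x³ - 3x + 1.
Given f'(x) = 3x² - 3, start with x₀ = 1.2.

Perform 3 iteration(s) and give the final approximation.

f(x) = x³ - 3x + 1
f'(x) = 3x² - 3
x₀ = 1.2

Newton-Raphson formula: x_{n+1} = x_n - f(x_n)/f'(x_n)

Iteration 1:
  f(1.200000) = -0.872000
  f'(1.200000) = 1.320000
  x_1 = 1.200000 - (-0.872000)/1.320000 = 1.860606
Iteration 2:
  f(1.860606) = 1.859330
  f'(1.860606) = 7.385565
  x_2 = 1.860606 - 1.859330/7.385565 = 1.608854
Iteration 3:
  f(1.608854) = 0.337814
  f'(1.608854) = 4.765235
  x_3 = 1.608854 - 0.337814/4.765235 = 1.537963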